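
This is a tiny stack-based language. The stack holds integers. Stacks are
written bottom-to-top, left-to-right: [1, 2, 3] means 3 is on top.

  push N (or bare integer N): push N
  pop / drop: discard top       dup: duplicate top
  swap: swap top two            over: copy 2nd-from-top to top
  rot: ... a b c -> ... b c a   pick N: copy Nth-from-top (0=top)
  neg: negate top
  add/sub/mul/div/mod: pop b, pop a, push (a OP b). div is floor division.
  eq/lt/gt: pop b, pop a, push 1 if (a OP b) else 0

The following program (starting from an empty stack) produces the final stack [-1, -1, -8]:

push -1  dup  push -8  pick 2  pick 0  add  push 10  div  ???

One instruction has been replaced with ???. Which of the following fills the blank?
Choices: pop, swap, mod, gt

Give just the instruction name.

Answer: pop

Derivation:
Stack before ???: [-1, -1, -8, -1]
Stack after ???:  [-1, -1, -8]
Checking each choice:
  pop: MATCH
  swap: produces [-1, -1, -1, -8]
  mod: produces [-1, -1, 0]
  gt: produces [-1, -1, 0]


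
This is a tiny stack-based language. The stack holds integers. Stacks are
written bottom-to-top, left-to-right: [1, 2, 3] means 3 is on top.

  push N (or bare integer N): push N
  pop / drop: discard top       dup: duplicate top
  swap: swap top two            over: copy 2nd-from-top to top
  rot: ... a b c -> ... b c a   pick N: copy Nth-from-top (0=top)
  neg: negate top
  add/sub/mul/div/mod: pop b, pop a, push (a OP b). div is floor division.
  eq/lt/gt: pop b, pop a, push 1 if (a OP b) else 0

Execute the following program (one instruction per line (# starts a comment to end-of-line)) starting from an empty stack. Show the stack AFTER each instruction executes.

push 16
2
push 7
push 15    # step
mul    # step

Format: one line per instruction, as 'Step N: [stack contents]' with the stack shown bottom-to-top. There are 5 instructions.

Step 1: [16]
Step 2: [16, 2]
Step 3: [16, 2, 7]
Step 4: [16, 2, 7, 15]
Step 5: [16, 2, 105]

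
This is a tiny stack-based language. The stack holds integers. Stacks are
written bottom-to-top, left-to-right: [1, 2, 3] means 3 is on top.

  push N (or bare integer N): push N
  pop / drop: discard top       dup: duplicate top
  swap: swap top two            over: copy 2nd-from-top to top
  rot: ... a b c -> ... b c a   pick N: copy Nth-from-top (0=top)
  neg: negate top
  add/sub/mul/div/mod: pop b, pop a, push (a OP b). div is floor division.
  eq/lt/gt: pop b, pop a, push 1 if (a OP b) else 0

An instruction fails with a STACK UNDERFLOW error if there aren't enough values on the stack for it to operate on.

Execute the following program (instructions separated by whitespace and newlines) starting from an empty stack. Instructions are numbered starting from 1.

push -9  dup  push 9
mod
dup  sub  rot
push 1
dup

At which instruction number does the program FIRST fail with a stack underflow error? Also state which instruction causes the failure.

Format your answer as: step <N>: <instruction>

Step 1 ('push -9'): stack = [-9], depth = 1
Step 2 ('dup'): stack = [-9, -9], depth = 2
Step 3 ('push 9'): stack = [-9, -9, 9], depth = 3
Step 4 ('mod'): stack = [-9, 0], depth = 2
Step 5 ('dup'): stack = [-9, 0, 0], depth = 3
Step 6 ('sub'): stack = [-9, 0], depth = 2
Step 7 ('rot'): needs 3 value(s) but depth is 2 — STACK UNDERFLOW

Answer: step 7: rot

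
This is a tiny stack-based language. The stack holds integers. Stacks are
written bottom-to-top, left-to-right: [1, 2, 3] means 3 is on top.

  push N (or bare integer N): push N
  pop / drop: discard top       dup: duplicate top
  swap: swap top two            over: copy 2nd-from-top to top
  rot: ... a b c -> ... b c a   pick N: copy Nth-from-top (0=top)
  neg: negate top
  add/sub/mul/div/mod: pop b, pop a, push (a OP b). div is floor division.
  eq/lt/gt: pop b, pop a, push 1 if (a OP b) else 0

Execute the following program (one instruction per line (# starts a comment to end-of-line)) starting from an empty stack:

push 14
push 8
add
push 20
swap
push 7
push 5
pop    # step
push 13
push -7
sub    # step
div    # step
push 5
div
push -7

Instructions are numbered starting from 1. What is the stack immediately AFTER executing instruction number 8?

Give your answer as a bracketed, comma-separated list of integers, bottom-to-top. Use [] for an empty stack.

Step 1 ('push 14'): [14]
Step 2 ('push 8'): [14, 8]
Step 3 ('add'): [22]
Step 4 ('push 20'): [22, 20]
Step 5 ('swap'): [20, 22]
Step 6 ('push 7'): [20, 22, 7]
Step 7 ('push 5'): [20, 22, 7, 5]
Step 8 ('pop'): [20, 22, 7]

Answer: [20, 22, 7]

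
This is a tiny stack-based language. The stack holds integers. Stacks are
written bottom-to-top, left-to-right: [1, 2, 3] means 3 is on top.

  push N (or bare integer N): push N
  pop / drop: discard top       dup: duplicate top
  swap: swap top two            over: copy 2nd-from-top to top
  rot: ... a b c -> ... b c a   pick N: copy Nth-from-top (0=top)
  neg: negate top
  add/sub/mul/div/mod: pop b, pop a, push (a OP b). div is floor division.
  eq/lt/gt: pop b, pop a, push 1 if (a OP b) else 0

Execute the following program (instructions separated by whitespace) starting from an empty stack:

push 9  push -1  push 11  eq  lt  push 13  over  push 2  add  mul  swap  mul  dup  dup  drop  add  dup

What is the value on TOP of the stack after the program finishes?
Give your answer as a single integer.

Answer: 0

Derivation:
After 'push 9': [9]
After 'push -1': [9, -1]
After 'push 11': [9, -1, 11]
After 'eq': [9, 0]
After 'lt': [0]
After 'push 13': [0, 13]
After 'over': [0, 13, 0]
After 'push 2': [0, 13, 0, 2]
After 'add': [0, 13, 2]
After 'mul': [0, 26]
After 'swap': [26, 0]
After 'mul': [0]
After 'dup': [0, 0]
After 'dup': [0, 0, 0]
After 'drop': [0, 0]
After 'add': [0]
After 'dup': [0, 0]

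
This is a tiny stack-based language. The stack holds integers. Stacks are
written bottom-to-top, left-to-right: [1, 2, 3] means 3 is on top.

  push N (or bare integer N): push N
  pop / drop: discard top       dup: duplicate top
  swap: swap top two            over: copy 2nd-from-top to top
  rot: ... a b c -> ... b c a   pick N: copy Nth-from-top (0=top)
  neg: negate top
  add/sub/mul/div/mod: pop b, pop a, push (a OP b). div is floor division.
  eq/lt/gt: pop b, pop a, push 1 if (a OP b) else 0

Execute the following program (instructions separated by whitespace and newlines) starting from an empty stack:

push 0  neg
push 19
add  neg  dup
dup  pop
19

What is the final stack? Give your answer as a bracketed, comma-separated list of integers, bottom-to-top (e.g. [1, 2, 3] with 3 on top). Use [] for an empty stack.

After 'push 0': [0]
After 'neg': [0]
After 'push 19': [0, 19]
After 'add': [19]
After 'neg': [-19]
After 'dup': [-19, -19]
After 'dup': [-19, -19, -19]
After 'pop': [-19, -19]
After 'push 19': [-19, -19, 19]

Answer: [-19, -19, 19]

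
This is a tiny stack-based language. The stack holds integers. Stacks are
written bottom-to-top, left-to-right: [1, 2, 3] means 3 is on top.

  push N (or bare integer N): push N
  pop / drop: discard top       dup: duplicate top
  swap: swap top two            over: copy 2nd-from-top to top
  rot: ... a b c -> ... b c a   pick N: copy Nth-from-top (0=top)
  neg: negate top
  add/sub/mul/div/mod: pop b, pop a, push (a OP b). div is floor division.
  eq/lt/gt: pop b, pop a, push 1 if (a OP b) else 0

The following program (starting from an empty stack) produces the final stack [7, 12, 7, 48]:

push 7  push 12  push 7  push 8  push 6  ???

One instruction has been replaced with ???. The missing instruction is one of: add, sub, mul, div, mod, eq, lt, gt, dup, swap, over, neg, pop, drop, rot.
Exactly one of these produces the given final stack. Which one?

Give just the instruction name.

Answer: mul

Derivation:
Stack before ???: [7, 12, 7, 8, 6]
Stack after ???:  [7, 12, 7, 48]
The instruction that transforms [7, 12, 7, 8, 6] -> [7, 12, 7, 48] is: mul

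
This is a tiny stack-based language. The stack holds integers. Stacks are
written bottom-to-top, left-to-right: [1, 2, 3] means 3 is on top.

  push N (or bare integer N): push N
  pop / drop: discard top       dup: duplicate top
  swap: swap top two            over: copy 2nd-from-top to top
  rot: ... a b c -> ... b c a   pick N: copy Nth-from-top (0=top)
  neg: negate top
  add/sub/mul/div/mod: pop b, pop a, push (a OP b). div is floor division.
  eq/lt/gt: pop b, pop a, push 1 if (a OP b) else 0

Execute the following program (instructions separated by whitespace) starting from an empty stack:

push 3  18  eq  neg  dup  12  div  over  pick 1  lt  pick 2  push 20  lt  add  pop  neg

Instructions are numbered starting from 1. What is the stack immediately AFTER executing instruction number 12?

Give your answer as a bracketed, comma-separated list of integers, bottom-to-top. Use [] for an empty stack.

Answer: [0, 0, 0, 0, 20]

Derivation:
Step 1 ('push 3'): [3]
Step 2 ('18'): [3, 18]
Step 3 ('eq'): [0]
Step 4 ('neg'): [0]
Step 5 ('dup'): [0, 0]
Step 6 ('12'): [0, 0, 12]
Step 7 ('div'): [0, 0]
Step 8 ('over'): [0, 0, 0]
Step 9 ('pick 1'): [0, 0, 0, 0]
Step 10 ('lt'): [0, 0, 0]
Step 11 ('pick 2'): [0, 0, 0, 0]
Step 12 ('push 20'): [0, 0, 0, 0, 20]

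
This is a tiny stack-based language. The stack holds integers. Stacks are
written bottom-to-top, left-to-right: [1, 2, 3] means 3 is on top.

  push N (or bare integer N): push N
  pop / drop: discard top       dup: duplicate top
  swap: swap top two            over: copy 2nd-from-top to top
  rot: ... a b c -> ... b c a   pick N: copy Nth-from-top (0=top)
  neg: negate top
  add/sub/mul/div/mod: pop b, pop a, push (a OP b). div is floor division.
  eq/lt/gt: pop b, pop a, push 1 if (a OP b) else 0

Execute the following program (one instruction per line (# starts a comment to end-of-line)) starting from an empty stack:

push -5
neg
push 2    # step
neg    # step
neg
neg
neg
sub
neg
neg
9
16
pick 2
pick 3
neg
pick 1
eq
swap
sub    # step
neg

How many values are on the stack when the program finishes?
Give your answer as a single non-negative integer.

After 'push -5': stack = [-5] (depth 1)
After 'neg': stack = [5] (depth 1)
After 'push 2': stack = [5, 2] (depth 2)
After 'neg': stack = [5, -2] (depth 2)
After 'neg': stack = [5, 2] (depth 2)
After 'neg': stack = [5, -2] (depth 2)
After 'neg': stack = [5, 2] (depth 2)
After 'sub': stack = [3] (depth 1)
After 'neg': stack = [-3] (depth 1)
After 'neg': stack = [3] (depth 1)
After 'push 9': stack = [3, 9] (depth 2)
After 'push 16': stack = [3, 9, 16] (depth 3)
After 'pick 2': stack = [3, 9, 16, 3] (depth 4)
After 'pick 3': stack = [3, 9, 16, 3, 3] (depth 5)
After 'neg': stack = [3, 9, 16, 3, -3] (depth 5)
After 'pick 1': stack = [3, 9, 16, 3, -3, 3] (depth 6)
After 'eq': stack = [3, 9, 16, 3, 0] (depth 5)
After 'swap': stack = [3, 9, 16, 0, 3] (depth 5)
After 'sub': stack = [3, 9, 16, -3] (depth 4)
After 'neg': stack = [3, 9, 16, 3] (depth 4)

Answer: 4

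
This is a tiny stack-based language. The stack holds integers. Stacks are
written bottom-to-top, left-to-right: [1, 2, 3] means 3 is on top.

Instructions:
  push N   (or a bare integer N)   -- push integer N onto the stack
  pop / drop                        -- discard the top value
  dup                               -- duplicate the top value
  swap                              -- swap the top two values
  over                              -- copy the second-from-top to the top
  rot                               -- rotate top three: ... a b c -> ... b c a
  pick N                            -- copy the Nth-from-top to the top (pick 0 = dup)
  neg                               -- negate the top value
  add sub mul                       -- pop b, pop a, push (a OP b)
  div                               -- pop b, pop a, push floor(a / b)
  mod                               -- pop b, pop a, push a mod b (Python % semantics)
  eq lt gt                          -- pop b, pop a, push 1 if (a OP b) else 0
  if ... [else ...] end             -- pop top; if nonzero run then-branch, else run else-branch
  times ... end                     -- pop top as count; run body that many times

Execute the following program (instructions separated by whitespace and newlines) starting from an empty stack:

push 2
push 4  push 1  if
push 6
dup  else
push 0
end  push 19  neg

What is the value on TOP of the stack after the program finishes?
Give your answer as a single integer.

Answer: -19

Derivation:
After 'push 2': [2]
After 'push 4': [2, 4]
After 'push 1': [2, 4, 1]
After 'if': [2, 4]
After 'push 6': [2, 4, 6]
After 'dup': [2, 4, 6, 6]
After 'push 19': [2, 4, 6, 6, 19]
After 'neg': [2, 4, 6, 6, -19]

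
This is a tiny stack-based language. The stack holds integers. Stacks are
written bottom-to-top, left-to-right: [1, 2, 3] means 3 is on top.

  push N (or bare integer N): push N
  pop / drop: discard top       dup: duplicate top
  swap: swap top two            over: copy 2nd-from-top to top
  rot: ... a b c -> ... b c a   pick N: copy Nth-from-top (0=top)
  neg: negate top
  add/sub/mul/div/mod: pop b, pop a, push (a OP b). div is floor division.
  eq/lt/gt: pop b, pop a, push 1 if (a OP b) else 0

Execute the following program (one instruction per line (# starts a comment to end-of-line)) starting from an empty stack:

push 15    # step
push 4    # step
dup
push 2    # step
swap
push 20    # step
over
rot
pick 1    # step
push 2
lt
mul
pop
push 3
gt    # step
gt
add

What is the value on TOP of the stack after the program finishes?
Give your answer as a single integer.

Answer: 3

Derivation:
After 'push 15': [15]
After 'push 4': [15, 4]
After 'dup': [15, 4, 4]
After 'push 2': [15, 4, 4, 2]
After 'swap': [15, 4, 2, 4]
After 'push 20': [15, 4, 2, 4, 20]
After 'over': [15, 4, 2, 4, 20, 4]
After 'rot': [15, 4, 2, 20, 4, 4]
After 'pick 1': [15, 4, 2, 20, 4, 4, 4]
After 'push 2': [15, 4, 2, 20, 4, 4, 4, 2]
After 'lt': [15, 4, 2, 20, 4, 4, 0]
After 'mul': [15, 4, 2, 20, 4, 0]
After 'pop': [15, 4, 2, 20, 4]
After 'push 3': [15, 4, 2, 20, 4, 3]
After 'gt': [15, 4, 2, 20, 1]
After 'gt': [15, 4, 2, 1]
After 'add': [15, 4, 3]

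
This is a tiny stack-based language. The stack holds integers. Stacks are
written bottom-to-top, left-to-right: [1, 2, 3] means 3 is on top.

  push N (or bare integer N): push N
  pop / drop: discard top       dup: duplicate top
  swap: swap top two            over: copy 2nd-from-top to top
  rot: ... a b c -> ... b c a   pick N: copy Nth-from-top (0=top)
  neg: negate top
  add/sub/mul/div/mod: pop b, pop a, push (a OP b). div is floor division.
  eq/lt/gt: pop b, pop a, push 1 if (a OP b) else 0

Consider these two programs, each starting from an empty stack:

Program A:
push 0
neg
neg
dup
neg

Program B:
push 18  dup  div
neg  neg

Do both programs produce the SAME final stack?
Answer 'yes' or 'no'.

Program A trace:
  After 'push 0': [0]
  After 'neg': [0]
  After 'neg': [0]
  After 'dup': [0, 0]
  After 'neg': [0, 0]
Program A final stack: [0, 0]

Program B trace:
  After 'push 18': [18]
  After 'dup': [18, 18]
  After 'div': [1]
  After 'neg': [-1]
  After 'neg': [1]
Program B final stack: [1]
Same: no

Answer: no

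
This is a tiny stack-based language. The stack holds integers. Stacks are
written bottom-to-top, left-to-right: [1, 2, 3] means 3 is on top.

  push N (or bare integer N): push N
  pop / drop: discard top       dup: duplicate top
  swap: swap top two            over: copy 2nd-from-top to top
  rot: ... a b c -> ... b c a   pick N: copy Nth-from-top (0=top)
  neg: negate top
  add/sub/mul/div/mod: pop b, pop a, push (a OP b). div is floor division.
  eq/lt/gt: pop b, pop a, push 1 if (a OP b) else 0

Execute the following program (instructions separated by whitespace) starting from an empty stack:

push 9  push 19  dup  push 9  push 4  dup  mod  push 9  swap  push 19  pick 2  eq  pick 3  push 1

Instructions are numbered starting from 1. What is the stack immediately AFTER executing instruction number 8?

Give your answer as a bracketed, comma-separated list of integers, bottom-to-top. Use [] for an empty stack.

Answer: [9, 19, 19, 9, 0, 9]

Derivation:
Step 1 ('push 9'): [9]
Step 2 ('push 19'): [9, 19]
Step 3 ('dup'): [9, 19, 19]
Step 4 ('push 9'): [9, 19, 19, 9]
Step 5 ('push 4'): [9, 19, 19, 9, 4]
Step 6 ('dup'): [9, 19, 19, 9, 4, 4]
Step 7 ('mod'): [9, 19, 19, 9, 0]
Step 8 ('push 9'): [9, 19, 19, 9, 0, 9]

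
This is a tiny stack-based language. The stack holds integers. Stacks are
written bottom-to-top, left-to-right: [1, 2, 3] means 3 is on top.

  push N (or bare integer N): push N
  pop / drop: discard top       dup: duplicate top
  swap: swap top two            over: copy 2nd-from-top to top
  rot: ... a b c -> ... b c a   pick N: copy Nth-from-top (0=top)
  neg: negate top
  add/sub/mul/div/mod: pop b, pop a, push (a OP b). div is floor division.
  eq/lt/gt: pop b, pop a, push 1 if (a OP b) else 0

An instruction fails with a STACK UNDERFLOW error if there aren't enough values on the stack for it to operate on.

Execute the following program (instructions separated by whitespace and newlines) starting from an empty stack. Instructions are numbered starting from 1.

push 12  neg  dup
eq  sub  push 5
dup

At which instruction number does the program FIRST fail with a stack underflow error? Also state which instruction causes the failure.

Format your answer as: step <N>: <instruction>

Step 1 ('push 12'): stack = [12], depth = 1
Step 2 ('neg'): stack = [-12], depth = 1
Step 3 ('dup'): stack = [-12, -12], depth = 2
Step 4 ('eq'): stack = [1], depth = 1
Step 5 ('sub'): needs 2 value(s) but depth is 1 — STACK UNDERFLOW

Answer: step 5: sub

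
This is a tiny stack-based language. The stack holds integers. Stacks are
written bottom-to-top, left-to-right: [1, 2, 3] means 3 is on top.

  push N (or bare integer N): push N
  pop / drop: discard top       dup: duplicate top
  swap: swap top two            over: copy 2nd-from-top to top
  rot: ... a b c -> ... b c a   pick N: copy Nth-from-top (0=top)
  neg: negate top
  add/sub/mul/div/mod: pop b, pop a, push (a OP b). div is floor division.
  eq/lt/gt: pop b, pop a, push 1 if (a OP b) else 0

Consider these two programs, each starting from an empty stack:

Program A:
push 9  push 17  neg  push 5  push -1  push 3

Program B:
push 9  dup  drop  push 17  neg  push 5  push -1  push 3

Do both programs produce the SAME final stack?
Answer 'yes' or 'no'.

Answer: yes

Derivation:
Program A trace:
  After 'push 9': [9]
  After 'push 17': [9, 17]
  After 'neg': [9, -17]
  After 'push 5': [9, -17, 5]
  After 'push -1': [9, -17, 5, -1]
  After 'push 3': [9, -17, 5, -1, 3]
Program A final stack: [9, -17, 5, -1, 3]

Program B trace:
  After 'push 9': [9]
  After 'dup': [9, 9]
  After 'drop': [9]
  After 'push 17': [9, 17]
  After 'neg': [9, -17]
  After 'push 5': [9, -17, 5]
  After 'push -1': [9, -17, 5, -1]
  After 'push 3': [9, -17, 5, -1, 3]
Program B final stack: [9, -17, 5, -1, 3]
Same: yes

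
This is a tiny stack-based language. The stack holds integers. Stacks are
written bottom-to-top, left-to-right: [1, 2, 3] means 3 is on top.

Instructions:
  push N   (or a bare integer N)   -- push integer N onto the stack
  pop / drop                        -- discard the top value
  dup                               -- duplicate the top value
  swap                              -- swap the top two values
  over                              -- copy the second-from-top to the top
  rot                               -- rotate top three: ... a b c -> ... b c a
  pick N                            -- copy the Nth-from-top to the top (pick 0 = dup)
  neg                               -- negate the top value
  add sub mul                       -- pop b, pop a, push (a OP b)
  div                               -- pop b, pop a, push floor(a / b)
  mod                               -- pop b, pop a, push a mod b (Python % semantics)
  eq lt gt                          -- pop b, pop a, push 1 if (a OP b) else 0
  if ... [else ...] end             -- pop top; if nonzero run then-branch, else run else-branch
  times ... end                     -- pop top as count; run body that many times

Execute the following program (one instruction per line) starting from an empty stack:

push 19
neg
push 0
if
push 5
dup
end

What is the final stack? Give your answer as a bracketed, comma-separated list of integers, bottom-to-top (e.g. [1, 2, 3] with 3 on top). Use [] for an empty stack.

Answer: [-19]

Derivation:
After 'push 19': [19]
After 'neg': [-19]
After 'push 0': [-19, 0]
After 'if': [-19]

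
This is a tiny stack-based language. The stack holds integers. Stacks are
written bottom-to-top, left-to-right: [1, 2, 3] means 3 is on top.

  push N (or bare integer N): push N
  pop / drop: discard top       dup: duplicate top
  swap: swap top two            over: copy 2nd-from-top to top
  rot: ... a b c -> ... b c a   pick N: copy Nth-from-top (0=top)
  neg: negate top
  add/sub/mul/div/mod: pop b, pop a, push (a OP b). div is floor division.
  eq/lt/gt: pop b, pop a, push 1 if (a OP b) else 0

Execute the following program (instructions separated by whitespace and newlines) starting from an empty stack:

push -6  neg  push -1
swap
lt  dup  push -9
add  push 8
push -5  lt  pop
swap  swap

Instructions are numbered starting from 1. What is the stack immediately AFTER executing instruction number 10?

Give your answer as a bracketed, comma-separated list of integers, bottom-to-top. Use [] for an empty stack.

Step 1 ('push -6'): [-6]
Step 2 ('neg'): [6]
Step 3 ('push -1'): [6, -1]
Step 4 ('swap'): [-1, 6]
Step 5 ('lt'): [1]
Step 6 ('dup'): [1, 1]
Step 7 ('push -9'): [1, 1, -9]
Step 8 ('add'): [1, -8]
Step 9 ('push 8'): [1, -8, 8]
Step 10 ('push -5'): [1, -8, 8, -5]

Answer: [1, -8, 8, -5]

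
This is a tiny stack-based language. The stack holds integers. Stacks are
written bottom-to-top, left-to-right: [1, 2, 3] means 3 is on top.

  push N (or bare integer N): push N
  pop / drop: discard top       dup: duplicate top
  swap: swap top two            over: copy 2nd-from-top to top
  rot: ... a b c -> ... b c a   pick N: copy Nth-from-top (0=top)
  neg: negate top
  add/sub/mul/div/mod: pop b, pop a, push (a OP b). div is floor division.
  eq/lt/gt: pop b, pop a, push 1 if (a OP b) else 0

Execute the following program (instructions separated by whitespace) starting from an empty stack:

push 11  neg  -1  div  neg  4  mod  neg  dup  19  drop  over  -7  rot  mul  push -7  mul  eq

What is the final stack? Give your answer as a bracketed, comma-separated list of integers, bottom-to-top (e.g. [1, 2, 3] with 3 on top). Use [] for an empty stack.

Answer: [-1, 0]

Derivation:
After 'push 11': [11]
After 'neg': [-11]
After 'push -1': [-11, -1]
After 'div': [11]
After 'neg': [-11]
After 'push 4': [-11, 4]
After 'mod': [1]
After 'neg': [-1]
After 'dup': [-1, -1]
After 'push 19': [-1, -1, 19]
After 'drop': [-1, -1]
After 'over': [-1, -1, -1]
After 'push -7': [-1, -1, -1, -7]
After 'rot': [-1, -1, -7, -1]
After 'mul': [-1, -1, 7]
After 'push -7': [-1, -1, 7, -7]
After 'mul': [-1, -1, -49]
After 'eq': [-1, 0]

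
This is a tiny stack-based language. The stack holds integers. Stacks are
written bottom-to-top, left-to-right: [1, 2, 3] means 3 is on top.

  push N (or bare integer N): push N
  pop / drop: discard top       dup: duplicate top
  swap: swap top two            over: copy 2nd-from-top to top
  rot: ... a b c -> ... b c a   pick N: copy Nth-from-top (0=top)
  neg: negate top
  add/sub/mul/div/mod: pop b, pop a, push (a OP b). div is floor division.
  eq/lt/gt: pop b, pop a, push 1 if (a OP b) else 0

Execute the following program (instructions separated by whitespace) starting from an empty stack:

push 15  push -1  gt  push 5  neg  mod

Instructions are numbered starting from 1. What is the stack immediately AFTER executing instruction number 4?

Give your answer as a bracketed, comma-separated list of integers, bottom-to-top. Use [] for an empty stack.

Step 1 ('push 15'): [15]
Step 2 ('push -1'): [15, -1]
Step 3 ('gt'): [1]
Step 4 ('push 5'): [1, 5]

Answer: [1, 5]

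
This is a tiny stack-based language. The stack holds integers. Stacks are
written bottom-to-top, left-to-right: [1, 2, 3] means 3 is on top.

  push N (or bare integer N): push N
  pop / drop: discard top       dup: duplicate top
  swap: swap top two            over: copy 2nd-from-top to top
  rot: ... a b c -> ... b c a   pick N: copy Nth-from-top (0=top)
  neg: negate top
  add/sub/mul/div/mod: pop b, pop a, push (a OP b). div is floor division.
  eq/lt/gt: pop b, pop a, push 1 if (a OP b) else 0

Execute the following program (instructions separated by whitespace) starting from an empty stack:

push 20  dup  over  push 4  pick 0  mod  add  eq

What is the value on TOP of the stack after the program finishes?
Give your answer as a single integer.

Answer: 1

Derivation:
After 'push 20': [20]
After 'dup': [20, 20]
After 'over': [20, 20, 20]
After 'push 4': [20, 20, 20, 4]
After 'pick 0': [20, 20, 20, 4, 4]
After 'mod': [20, 20, 20, 0]
After 'add': [20, 20, 20]
After 'eq': [20, 1]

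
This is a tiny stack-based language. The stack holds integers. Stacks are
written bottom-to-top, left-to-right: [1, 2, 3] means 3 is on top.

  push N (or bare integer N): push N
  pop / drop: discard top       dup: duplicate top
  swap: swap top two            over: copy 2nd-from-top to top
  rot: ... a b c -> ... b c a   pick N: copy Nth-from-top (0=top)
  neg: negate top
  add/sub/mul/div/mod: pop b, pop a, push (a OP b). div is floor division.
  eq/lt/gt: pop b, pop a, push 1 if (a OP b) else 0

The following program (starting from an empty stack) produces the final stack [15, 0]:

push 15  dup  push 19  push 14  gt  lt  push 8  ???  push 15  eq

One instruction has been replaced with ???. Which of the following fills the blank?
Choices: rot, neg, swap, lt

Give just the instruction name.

Stack before ???: [15, 0, 8]
Stack after ???:  [15, 1]
Checking each choice:
  rot: produces [0, 8, 1]
  neg: produces [15, 0, 0]
  swap: produces [15, 8, 0]
  lt: MATCH


Answer: lt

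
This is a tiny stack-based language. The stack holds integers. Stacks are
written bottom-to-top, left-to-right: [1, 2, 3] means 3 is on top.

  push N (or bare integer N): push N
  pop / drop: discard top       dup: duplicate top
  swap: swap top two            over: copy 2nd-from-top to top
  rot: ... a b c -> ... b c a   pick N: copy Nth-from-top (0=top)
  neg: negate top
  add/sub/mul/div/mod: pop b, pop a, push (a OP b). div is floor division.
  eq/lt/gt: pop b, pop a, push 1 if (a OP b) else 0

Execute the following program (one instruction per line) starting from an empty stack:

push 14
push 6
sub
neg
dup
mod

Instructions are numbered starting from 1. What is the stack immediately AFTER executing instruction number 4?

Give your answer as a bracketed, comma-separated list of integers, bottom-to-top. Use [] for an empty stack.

Answer: [-8]

Derivation:
Step 1 ('push 14'): [14]
Step 2 ('push 6'): [14, 6]
Step 3 ('sub'): [8]
Step 4 ('neg'): [-8]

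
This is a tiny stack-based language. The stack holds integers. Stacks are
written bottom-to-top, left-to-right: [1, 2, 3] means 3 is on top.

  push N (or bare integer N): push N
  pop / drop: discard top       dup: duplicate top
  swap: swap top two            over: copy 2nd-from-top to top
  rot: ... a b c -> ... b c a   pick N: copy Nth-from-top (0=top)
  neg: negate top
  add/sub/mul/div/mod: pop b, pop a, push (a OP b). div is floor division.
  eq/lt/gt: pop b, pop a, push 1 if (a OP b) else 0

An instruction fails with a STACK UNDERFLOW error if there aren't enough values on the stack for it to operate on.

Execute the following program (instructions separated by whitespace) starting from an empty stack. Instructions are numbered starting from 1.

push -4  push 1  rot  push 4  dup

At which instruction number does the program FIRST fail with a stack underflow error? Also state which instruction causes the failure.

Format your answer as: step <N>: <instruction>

Answer: step 3: rot

Derivation:
Step 1 ('push -4'): stack = [-4], depth = 1
Step 2 ('push 1'): stack = [-4, 1], depth = 2
Step 3 ('rot'): needs 3 value(s) but depth is 2 — STACK UNDERFLOW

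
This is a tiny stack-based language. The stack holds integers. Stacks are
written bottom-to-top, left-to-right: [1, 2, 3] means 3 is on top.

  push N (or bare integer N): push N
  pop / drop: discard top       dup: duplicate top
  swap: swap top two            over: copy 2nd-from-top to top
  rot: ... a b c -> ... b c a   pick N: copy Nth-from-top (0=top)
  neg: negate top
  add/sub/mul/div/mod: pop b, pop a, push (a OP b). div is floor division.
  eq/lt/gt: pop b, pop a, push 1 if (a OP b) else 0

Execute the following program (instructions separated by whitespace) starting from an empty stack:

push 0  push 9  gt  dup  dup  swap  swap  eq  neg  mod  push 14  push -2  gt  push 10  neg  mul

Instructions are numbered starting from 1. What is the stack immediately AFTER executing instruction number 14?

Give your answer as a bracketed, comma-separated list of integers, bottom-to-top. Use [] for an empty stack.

Answer: [0, 1, 10]

Derivation:
Step 1 ('push 0'): [0]
Step 2 ('push 9'): [0, 9]
Step 3 ('gt'): [0]
Step 4 ('dup'): [0, 0]
Step 5 ('dup'): [0, 0, 0]
Step 6 ('swap'): [0, 0, 0]
Step 7 ('swap'): [0, 0, 0]
Step 8 ('eq'): [0, 1]
Step 9 ('neg'): [0, -1]
Step 10 ('mod'): [0]
Step 11 ('push 14'): [0, 14]
Step 12 ('push -2'): [0, 14, -2]
Step 13 ('gt'): [0, 1]
Step 14 ('push 10'): [0, 1, 10]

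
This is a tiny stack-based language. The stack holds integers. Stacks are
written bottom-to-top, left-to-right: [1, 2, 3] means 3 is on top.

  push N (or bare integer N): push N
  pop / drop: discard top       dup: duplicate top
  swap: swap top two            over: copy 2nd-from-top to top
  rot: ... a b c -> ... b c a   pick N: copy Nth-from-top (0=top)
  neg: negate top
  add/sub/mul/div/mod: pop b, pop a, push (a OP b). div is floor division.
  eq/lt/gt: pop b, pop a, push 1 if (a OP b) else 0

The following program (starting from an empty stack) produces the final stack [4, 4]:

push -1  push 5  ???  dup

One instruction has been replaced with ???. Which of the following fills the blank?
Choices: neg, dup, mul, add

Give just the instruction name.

Stack before ???: [-1, 5]
Stack after ???:  [4]
Checking each choice:
  neg: produces [-1, -5, -5]
  dup: produces [-1, 5, 5, 5]
  mul: produces [-5, -5]
  add: MATCH


Answer: add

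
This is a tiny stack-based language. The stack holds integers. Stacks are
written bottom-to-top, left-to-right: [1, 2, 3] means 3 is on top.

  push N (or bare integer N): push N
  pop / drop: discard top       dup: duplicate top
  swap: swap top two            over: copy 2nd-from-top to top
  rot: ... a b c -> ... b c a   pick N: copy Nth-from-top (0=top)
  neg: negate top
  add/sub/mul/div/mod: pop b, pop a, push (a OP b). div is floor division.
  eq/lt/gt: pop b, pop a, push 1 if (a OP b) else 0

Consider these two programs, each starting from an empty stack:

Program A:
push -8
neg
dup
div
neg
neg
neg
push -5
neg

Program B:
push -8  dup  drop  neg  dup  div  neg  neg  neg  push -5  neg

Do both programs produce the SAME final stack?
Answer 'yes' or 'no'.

Answer: yes

Derivation:
Program A trace:
  After 'push -8': [-8]
  After 'neg': [8]
  After 'dup': [8, 8]
  After 'div': [1]
  After 'neg': [-1]
  After 'neg': [1]
  After 'neg': [-1]
  After 'push -5': [-1, -5]
  After 'neg': [-1, 5]
Program A final stack: [-1, 5]

Program B trace:
  After 'push -8': [-8]
  After 'dup': [-8, -8]
  After 'drop': [-8]
  After 'neg': [8]
  After 'dup': [8, 8]
  After 'div': [1]
  After 'neg': [-1]
  After 'neg': [1]
  After 'neg': [-1]
  After 'push -5': [-1, -5]
  After 'neg': [-1, 5]
Program B final stack: [-1, 5]
Same: yes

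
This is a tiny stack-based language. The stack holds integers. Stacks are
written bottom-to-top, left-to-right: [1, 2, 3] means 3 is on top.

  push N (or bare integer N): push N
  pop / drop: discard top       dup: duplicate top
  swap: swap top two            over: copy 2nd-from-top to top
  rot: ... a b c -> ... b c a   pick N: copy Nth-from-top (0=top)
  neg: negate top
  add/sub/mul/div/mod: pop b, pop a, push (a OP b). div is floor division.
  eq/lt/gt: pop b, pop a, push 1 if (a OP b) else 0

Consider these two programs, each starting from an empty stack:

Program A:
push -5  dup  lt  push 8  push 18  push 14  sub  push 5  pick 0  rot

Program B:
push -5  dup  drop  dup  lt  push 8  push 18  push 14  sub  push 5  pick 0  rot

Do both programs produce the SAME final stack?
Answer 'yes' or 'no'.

Answer: yes

Derivation:
Program A trace:
  After 'push -5': [-5]
  After 'dup': [-5, -5]
  After 'lt': [0]
  After 'push 8': [0, 8]
  After 'push 18': [0, 8, 18]
  After 'push 14': [0, 8, 18, 14]
  After 'sub': [0, 8, 4]
  After 'push 5': [0, 8, 4, 5]
  After 'pick 0': [0, 8, 4, 5, 5]
  After 'rot': [0, 8, 5, 5, 4]
Program A final stack: [0, 8, 5, 5, 4]

Program B trace:
  After 'push -5': [-5]
  After 'dup': [-5, -5]
  After 'drop': [-5]
  After 'dup': [-5, -5]
  After 'lt': [0]
  After 'push 8': [0, 8]
  After 'push 18': [0, 8, 18]
  After 'push 14': [0, 8, 18, 14]
  After 'sub': [0, 8, 4]
  After 'push 5': [0, 8, 4, 5]
  After 'pick 0': [0, 8, 4, 5, 5]
  After 'rot': [0, 8, 5, 5, 4]
Program B final stack: [0, 8, 5, 5, 4]
Same: yes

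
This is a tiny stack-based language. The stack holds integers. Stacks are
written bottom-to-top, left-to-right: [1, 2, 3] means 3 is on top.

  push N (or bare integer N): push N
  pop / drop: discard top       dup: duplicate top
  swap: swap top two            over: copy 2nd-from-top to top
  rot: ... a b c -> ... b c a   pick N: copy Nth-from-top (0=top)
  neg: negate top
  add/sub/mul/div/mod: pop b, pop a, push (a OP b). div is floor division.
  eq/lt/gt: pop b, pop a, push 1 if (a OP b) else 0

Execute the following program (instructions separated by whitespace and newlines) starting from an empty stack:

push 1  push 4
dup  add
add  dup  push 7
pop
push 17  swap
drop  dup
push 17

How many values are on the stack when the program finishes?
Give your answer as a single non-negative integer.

Answer: 4

Derivation:
After 'push 1': stack = [1] (depth 1)
After 'push 4': stack = [1, 4] (depth 2)
After 'dup': stack = [1, 4, 4] (depth 3)
After 'add': stack = [1, 8] (depth 2)
After 'add': stack = [9] (depth 1)
After 'dup': stack = [9, 9] (depth 2)
After 'push 7': stack = [9, 9, 7] (depth 3)
After 'pop': stack = [9, 9] (depth 2)
After 'push 17': stack = [9, 9, 17] (depth 3)
After 'swap': stack = [9, 17, 9] (depth 3)
After 'drop': stack = [9, 17] (depth 2)
After 'dup': stack = [9, 17, 17] (depth 3)
After 'push 17': stack = [9, 17, 17, 17] (depth 4)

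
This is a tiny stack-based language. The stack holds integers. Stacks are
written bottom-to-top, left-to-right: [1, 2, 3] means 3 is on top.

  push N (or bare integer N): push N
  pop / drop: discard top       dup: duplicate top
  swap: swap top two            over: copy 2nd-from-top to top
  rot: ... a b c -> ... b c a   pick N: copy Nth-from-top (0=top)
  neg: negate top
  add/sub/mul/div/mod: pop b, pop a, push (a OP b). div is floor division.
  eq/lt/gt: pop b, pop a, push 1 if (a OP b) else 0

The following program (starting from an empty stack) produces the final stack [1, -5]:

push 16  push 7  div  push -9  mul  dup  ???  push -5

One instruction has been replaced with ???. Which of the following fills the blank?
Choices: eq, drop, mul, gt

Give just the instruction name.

Stack before ???: [-18, -18]
Stack after ???:  [1]
Checking each choice:
  eq: MATCH
  drop: produces [-18, -5]
  mul: produces [324, -5]
  gt: produces [0, -5]


Answer: eq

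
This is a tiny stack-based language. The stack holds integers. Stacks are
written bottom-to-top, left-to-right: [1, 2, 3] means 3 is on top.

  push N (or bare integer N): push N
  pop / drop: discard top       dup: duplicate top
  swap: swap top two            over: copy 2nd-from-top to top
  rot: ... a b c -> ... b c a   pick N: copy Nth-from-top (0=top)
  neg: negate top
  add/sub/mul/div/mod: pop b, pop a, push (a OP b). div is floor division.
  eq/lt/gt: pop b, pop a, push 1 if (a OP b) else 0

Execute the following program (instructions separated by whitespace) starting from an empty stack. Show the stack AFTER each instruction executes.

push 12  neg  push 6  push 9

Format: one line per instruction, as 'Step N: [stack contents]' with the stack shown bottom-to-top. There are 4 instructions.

Step 1: [12]
Step 2: [-12]
Step 3: [-12, 6]
Step 4: [-12, 6, 9]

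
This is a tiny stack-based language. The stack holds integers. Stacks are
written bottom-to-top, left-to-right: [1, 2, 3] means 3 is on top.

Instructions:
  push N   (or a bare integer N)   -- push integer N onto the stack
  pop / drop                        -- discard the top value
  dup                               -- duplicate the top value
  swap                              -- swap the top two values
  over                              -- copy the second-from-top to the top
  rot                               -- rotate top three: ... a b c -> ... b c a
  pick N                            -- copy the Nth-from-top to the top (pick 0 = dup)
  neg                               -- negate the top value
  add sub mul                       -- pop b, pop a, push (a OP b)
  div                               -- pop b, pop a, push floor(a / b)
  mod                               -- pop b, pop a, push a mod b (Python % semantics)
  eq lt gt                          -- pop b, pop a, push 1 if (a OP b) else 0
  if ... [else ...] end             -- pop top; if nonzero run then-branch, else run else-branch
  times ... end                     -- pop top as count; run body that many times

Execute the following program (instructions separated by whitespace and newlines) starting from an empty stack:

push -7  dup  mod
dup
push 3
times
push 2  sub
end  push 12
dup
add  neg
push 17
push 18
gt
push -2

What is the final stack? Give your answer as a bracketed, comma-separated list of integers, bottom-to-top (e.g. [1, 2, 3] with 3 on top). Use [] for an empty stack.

Answer: [0, -6, -24, 0, -2]

Derivation:
After 'push -7': [-7]
After 'dup': [-7, -7]
After 'mod': [0]
After 'dup': [0, 0]
After 'push 3': [0, 0, 3]
After 'times': [0, 0]
After 'push 2': [0, 0, 2]
After 'sub': [0, -2]
After 'push 2': [0, -2, 2]
After 'sub': [0, -4]
After 'push 2': [0, -4, 2]
After 'sub': [0, -6]
After 'push 12': [0, -6, 12]
After 'dup': [0, -6, 12, 12]
After 'add': [0, -6, 24]
After 'neg': [0, -6, -24]
After 'push 17': [0, -6, -24, 17]
After 'push 18': [0, -6, -24, 17, 18]
After 'gt': [0, -6, -24, 0]
After 'push -2': [0, -6, -24, 0, -2]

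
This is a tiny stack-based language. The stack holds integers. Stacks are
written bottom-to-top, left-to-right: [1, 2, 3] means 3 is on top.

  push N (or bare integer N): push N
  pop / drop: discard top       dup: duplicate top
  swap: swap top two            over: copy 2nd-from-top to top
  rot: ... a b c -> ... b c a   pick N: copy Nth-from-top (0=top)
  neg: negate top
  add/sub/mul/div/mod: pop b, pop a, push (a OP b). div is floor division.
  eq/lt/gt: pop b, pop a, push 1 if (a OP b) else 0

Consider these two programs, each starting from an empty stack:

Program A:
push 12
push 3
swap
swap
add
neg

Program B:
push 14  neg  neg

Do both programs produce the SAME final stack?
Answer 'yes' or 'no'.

Program A trace:
  After 'push 12': [12]
  After 'push 3': [12, 3]
  After 'swap': [3, 12]
  After 'swap': [12, 3]
  After 'add': [15]
  After 'neg': [-15]
Program A final stack: [-15]

Program B trace:
  After 'push 14': [14]
  After 'neg': [-14]
  After 'neg': [14]
Program B final stack: [14]
Same: no

Answer: no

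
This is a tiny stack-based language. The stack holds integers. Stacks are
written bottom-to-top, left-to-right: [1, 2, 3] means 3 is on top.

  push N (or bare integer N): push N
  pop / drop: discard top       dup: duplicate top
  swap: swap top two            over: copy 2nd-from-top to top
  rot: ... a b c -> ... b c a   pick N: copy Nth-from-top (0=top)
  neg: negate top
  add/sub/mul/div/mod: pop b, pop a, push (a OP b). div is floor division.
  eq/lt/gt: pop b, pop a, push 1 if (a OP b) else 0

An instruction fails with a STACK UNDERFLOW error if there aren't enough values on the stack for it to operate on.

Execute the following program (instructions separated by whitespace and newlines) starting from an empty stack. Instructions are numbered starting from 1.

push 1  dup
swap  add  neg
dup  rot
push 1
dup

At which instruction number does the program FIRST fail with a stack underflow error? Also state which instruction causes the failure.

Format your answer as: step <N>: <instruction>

Step 1 ('push 1'): stack = [1], depth = 1
Step 2 ('dup'): stack = [1, 1], depth = 2
Step 3 ('swap'): stack = [1, 1], depth = 2
Step 4 ('add'): stack = [2], depth = 1
Step 5 ('neg'): stack = [-2], depth = 1
Step 6 ('dup'): stack = [-2, -2], depth = 2
Step 7 ('rot'): needs 3 value(s) but depth is 2 — STACK UNDERFLOW

Answer: step 7: rot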